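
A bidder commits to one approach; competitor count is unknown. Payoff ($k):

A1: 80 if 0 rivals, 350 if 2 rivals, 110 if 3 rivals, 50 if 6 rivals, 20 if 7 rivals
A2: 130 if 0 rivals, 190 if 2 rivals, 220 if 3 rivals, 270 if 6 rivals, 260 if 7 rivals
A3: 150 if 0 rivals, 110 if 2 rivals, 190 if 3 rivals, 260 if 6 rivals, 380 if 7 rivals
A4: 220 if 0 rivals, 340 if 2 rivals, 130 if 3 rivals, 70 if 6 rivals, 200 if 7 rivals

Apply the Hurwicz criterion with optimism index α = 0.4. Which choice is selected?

A3

A1: 0.4·350 + 0.6·20 = 152
A2: 0.4·270 + 0.6·130 = 186
A3: 0.4·380 + 0.6·110 = 218
A4: 0.4·340 + 0.6·70 = 178
Highest Hurwicz score = 218 → A3.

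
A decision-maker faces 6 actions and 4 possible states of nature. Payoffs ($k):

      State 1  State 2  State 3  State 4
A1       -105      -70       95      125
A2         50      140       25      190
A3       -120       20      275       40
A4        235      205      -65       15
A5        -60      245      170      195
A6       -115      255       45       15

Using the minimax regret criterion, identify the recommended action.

Column bests: State 1=235, State 2=255, State 3=275, State 4=195.
A1 regrets: 340, 325, 180, 70 → max 340
A2 regrets: 185, 115, 250, 5 → max 250
A3 regrets: 355, 235, 0, 155 → max 355
A4 regrets: 0, 50, 340, 180 → max 340
A5 regrets: 295, 10, 105, 0 → max 295
A6 regrets: 350, 0, 230, 180 → max 350
Smallest max regret = 250 → A2.

A2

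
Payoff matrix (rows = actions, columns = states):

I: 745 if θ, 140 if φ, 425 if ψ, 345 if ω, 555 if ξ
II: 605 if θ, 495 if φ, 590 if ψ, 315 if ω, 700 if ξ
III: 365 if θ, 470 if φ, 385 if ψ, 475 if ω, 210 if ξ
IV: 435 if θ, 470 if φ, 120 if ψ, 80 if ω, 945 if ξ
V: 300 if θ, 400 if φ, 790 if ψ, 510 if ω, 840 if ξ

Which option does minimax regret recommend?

II

Column bests: θ=745, φ=495, ψ=790, ω=510, ξ=945.
I regrets: 0, 355, 365, 165, 390 → max 390
II regrets: 140, 0, 200, 195, 245 → max 245
III regrets: 380, 25, 405, 35, 735 → max 735
IV regrets: 310, 25, 670, 430, 0 → max 670
V regrets: 445, 95, 0, 0, 105 → max 445
Smallest max regret = 245 → II.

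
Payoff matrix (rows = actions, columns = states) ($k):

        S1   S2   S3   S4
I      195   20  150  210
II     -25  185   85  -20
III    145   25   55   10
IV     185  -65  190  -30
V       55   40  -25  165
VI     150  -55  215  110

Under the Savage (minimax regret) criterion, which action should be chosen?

I

Column bests: S1=195, S2=185, S3=215, S4=210.
I regrets: 0, 165, 65, 0 → max 165
II regrets: 220, 0, 130, 230 → max 230
III regrets: 50, 160, 160, 200 → max 200
IV regrets: 10, 250, 25, 240 → max 250
V regrets: 140, 145, 240, 45 → max 240
VI regrets: 45, 240, 0, 100 → max 240
Smallest max regret = 165 → I.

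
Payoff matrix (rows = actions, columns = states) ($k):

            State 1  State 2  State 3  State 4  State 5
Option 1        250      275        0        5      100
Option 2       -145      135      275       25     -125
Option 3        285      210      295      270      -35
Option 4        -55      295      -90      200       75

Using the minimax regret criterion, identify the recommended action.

Option 3

Column bests: State 1=285, State 2=295, State 3=295, State 4=270, State 5=100.
Option 1 regrets: 35, 20, 295, 265, 0 → max 295
Option 2 regrets: 430, 160, 20, 245, 225 → max 430
Option 3 regrets: 0, 85, 0, 0, 135 → max 135
Option 4 regrets: 340, 0, 385, 70, 25 → max 385
Smallest max regret = 135 → Option 3.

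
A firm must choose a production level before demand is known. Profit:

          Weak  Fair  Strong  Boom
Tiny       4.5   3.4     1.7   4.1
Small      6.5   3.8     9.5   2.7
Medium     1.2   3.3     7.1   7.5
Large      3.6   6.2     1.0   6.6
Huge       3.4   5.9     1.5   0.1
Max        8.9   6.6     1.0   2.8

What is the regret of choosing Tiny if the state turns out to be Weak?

4.4

Best payoff under Weak is 8.9.
Regret = 8.9 − 4.5 = 4.4.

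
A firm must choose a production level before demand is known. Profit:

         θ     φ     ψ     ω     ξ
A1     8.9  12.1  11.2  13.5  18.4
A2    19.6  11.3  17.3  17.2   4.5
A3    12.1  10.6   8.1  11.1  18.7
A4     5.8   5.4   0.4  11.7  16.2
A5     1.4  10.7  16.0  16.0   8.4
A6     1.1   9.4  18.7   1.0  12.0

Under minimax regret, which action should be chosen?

Column bests: θ=19.6, φ=12.1, ψ=18.7, ω=17.2, ξ=18.7.
A1 regrets: 10.7, 0.0, 7.5, 3.7, 0.3 → max 10.7
A2 regrets: 0.0, 0.8, 1.4, 0.0, 14.2 → max 14.2
A3 regrets: 7.5, 1.5, 10.6, 6.1, 0.0 → max 10.6
A4 regrets: 13.8, 6.7, 18.3, 5.5, 2.5 → max 18.3
A5 regrets: 18.2, 1.4, 2.7, 1.2, 10.3 → max 18.2
A6 regrets: 18.5, 2.7, 0.0, 16.2, 6.7 → max 18.5
Smallest max regret = 10.6 → A3.

A3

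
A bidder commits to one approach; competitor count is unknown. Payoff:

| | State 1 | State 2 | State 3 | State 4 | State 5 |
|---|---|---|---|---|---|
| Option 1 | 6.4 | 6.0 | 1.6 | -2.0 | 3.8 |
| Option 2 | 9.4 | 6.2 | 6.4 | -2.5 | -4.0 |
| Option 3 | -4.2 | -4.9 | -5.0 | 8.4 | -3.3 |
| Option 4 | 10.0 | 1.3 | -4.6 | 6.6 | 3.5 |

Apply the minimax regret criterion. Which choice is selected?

Option 1

Column bests: State 1=10.0, State 2=6.2, State 3=6.4, State 4=8.4, State 5=3.8.
Option 1 regrets: 3.6, 0.2, 4.8, 10.4, 0.0 → max 10.4
Option 2 regrets: 0.6, 0.0, 0.0, 10.9, 7.8 → max 10.9
Option 3 regrets: 14.2, 11.1, 11.4, 0.0, 7.1 → max 14.2
Option 4 regrets: 0.0, 4.9, 11.0, 1.8, 0.3 → max 11.0
Smallest max regret = 10.4 → Option 1.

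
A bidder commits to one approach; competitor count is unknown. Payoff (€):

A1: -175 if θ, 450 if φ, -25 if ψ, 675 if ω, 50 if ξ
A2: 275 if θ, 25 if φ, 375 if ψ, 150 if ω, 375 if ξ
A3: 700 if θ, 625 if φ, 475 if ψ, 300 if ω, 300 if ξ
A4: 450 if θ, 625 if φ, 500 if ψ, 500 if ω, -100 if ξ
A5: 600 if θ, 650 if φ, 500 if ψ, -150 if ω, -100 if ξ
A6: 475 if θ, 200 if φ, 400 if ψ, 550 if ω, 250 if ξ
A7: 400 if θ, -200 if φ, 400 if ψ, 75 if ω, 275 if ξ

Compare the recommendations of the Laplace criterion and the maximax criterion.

laplace → A3; maximax → A3 (agree)

Row averages: A1=195, A2=240, A3=480, A4=395, A5=300, A6=375, A7=190
Highest average = 480 → A3.
Row maxima: A1=675, A2=375, A3=700, A4=625, A5=650, A6=550, A7=400
Best best-case = 700 → A3.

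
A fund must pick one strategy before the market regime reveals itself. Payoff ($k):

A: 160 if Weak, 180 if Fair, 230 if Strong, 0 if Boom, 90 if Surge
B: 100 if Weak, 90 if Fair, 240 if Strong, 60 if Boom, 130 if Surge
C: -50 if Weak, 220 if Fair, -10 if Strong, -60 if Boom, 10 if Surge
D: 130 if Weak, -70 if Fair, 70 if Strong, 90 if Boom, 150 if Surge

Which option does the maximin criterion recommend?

Row minima: A=0, B=60, C=-60, D=-70
Best worst-case = 60 → B.

B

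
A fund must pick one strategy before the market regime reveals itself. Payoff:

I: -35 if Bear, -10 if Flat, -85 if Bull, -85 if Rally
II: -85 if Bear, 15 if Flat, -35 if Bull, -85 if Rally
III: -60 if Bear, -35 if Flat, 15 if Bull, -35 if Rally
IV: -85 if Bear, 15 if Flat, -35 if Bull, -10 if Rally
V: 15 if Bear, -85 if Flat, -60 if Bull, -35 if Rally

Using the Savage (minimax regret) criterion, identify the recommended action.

III

Column bests: Bear=15, Flat=15, Bull=15, Rally=-10.
I regrets: 50, 25, 100, 75 → max 100
II regrets: 100, 0, 50, 75 → max 100
III regrets: 75, 50, 0, 25 → max 75
IV regrets: 100, 0, 50, 0 → max 100
V regrets: 0, 100, 75, 25 → max 100
Smallest max regret = 75 → III.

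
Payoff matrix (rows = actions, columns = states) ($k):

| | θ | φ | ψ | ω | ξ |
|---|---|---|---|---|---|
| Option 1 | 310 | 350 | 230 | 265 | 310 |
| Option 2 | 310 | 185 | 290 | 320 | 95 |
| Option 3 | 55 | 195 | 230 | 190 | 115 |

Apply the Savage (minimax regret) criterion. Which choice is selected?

Column bests: θ=310, φ=350, ψ=290, ω=320, ξ=310.
Option 1 regrets: 0, 0, 60, 55, 0 → max 60
Option 2 regrets: 0, 165, 0, 0, 215 → max 215
Option 3 regrets: 255, 155, 60, 130, 195 → max 255
Smallest max regret = 60 → Option 1.

Option 1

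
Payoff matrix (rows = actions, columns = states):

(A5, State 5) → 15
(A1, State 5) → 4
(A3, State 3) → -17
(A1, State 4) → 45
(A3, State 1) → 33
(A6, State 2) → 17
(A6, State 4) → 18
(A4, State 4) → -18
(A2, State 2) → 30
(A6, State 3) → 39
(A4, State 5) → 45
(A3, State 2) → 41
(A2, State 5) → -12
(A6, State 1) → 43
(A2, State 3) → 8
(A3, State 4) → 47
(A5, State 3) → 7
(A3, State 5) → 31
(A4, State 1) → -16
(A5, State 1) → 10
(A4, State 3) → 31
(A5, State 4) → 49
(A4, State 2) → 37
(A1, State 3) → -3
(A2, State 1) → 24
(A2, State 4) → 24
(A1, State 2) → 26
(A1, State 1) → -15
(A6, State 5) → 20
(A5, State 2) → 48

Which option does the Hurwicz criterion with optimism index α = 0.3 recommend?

A6

A1: 0.3·45 + 0.7·(-15) = 3
A2: 0.3·30 + 0.7·(-12) = 0.6
A3: 0.3·47 + 0.7·(-17) = 2.2
A4: 0.3·45 + 0.7·(-18) = 0.9
A5: 0.3·49 + 0.7·7 = 19.6
A6: 0.3·43 + 0.7·17 = 24.8
Highest Hurwicz score = 24.8 → A6.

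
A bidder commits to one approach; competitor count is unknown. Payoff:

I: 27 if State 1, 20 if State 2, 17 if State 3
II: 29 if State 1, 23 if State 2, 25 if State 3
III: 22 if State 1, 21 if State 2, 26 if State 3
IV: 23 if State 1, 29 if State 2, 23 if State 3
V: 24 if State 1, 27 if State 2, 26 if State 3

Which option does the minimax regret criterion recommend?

Column bests: State 1=29, State 2=29, State 3=26.
I regrets: 2, 9, 9 → max 9
II regrets: 0, 6, 1 → max 6
III regrets: 7, 8, 0 → max 8
IV regrets: 6, 0, 3 → max 6
V regrets: 5, 2, 0 → max 5
Smallest max regret = 5 → V.

V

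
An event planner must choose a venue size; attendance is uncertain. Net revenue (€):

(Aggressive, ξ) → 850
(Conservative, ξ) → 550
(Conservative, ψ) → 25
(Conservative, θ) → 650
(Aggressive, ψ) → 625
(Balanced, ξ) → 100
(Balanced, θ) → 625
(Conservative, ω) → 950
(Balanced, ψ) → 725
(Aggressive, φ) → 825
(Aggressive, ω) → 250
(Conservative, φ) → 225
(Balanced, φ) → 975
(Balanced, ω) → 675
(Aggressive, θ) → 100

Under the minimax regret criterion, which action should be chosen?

Aggressive

Column bests: θ=650, φ=975, ψ=725, ω=950, ξ=850.
Conservative regrets: 0, 750, 700, 0, 300 → max 750
Balanced regrets: 25, 0, 0, 275, 750 → max 750
Aggressive regrets: 550, 150, 100, 700, 0 → max 700
Smallest max regret = 700 → Aggressive.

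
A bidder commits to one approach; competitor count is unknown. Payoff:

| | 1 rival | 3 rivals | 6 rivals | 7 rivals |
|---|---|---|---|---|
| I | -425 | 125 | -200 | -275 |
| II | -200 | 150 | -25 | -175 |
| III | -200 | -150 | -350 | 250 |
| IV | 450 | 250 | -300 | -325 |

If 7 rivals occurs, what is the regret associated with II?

425

Best payoff under 7 rivals is 250.
Regret = 250 − (-175) = 425.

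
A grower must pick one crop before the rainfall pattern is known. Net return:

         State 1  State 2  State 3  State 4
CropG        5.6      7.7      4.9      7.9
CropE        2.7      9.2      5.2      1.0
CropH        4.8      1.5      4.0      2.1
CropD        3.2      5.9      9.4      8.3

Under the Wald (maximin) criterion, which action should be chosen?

CropG

Row minima: CropG=4.9, CropE=1.0, CropH=1.5, CropD=3.2
Best worst-case = 4.9 → CropG.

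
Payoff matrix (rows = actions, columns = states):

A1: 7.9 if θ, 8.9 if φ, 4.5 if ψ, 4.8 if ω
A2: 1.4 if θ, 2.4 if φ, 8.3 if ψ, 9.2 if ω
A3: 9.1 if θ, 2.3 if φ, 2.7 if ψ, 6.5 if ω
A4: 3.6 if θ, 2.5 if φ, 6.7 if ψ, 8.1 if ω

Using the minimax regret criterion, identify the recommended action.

Column bests: θ=9.1, φ=8.9, ψ=8.3, ω=9.2.
A1 regrets: 1.2, 0.0, 3.8, 4.4 → max 4.4
A2 regrets: 7.7, 6.5, 0.0, 0.0 → max 7.7
A3 regrets: 0.0, 6.6, 5.6, 2.7 → max 6.6
A4 regrets: 5.5, 6.4, 1.6, 1.1 → max 6.4
Smallest max regret = 4.4 → A1.

A1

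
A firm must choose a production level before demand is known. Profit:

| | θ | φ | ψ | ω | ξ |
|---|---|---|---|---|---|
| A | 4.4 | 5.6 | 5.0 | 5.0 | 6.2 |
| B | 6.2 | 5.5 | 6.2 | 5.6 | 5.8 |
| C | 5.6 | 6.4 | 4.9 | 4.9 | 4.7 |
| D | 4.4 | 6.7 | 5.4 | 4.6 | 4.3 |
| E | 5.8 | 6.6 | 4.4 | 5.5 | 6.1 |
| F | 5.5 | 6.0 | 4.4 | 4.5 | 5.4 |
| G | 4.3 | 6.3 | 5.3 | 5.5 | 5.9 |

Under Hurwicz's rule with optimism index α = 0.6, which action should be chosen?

B

A: 0.6·6.2 + 0.4·4.4 = 5.48
B: 0.6·6.2 + 0.4·5.5 = 5.92
C: 0.6·6.4 + 0.4·4.7 = 5.72
D: 0.6·6.7 + 0.4·4.3 = 5.74
E: 0.6·6.6 + 0.4·4.4 = 5.72
F: 0.6·6.0 + 0.4·4.4 = 5.36
G: 0.6·6.3 + 0.4·4.3 = 5.5
Highest Hurwicz score = 5.92 → B.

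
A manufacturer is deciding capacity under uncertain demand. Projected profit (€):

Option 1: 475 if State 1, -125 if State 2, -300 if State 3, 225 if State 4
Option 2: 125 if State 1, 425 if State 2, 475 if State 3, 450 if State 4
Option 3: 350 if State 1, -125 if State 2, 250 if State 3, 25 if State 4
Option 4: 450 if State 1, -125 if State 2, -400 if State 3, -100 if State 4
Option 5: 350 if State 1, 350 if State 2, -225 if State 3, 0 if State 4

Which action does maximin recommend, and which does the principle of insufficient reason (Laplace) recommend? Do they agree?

maximin → Option 2; laplace → Option 2 (agree)

Row minima: Option 1=-300, Option 2=125, Option 3=-125, Option 4=-400, Option 5=-225
Best worst-case = 125 → Option 2.
Row averages: Option 1=68.75, Option 2=368.75, Option 3=125, Option 4=-43.75, Option 5=118.75
Highest average = 368.75 → Option 2.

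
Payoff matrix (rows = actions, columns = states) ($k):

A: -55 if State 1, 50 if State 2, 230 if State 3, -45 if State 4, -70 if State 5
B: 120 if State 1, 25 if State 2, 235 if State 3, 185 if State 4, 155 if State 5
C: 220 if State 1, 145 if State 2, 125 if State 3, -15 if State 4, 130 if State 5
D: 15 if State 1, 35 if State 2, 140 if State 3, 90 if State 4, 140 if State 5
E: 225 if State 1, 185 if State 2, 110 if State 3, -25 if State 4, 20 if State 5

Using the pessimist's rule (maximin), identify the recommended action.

Row minima: A=-70, B=25, C=-15, D=15, E=-25
Best worst-case = 25 → B.

B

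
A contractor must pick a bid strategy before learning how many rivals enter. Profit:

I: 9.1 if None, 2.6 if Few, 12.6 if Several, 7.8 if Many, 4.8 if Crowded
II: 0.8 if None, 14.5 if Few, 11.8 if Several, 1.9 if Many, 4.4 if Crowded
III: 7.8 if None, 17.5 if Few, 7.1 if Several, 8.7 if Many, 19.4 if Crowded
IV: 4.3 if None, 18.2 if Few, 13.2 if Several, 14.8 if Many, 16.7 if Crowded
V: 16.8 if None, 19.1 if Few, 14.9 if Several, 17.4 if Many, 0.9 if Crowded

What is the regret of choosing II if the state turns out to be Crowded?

Best payoff under Crowded is 19.4.
Regret = 19.4 − 4.4 = 15.0.

15.0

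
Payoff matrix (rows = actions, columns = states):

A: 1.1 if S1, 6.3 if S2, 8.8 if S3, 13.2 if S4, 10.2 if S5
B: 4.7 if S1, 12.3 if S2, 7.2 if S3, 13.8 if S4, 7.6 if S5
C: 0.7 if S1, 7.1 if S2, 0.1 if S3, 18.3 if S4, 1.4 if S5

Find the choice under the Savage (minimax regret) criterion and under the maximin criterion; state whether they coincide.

Column bests: S1=4.7, S2=12.3, S3=8.8, S4=18.3, S5=10.2.
A regrets: 3.6, 6.0, 0.0, 5.1, 0.0 → max 6.0
B regrets: 0.0, 0.0, 1.6, 4.5, 2.6 → max 4.5
C regrets: 4.0, 5.2, 8.7, 0.0, 8.8 → max 8.8
Smallest max regret = 4.5 → B.
Row minima: A=1.1, B=4.7, C=0.1
Best worst-case = 4.7 → B.

minimax regret → B; maximin → B (agree)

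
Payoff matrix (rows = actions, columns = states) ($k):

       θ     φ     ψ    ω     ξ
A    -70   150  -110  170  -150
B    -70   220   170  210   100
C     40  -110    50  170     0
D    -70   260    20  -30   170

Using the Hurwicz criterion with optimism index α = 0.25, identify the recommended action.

A: 0.25·170 + 0.75·(-150) = -70
B: 0.25·220 + 0.75·(-70) = 2.5
C: 0.25·170 + 0.75·(-110) = -40
D: 0.25·260 + 0.75·(-70) = 12.5
Highest Hurwicz score = 12.5 → D.

D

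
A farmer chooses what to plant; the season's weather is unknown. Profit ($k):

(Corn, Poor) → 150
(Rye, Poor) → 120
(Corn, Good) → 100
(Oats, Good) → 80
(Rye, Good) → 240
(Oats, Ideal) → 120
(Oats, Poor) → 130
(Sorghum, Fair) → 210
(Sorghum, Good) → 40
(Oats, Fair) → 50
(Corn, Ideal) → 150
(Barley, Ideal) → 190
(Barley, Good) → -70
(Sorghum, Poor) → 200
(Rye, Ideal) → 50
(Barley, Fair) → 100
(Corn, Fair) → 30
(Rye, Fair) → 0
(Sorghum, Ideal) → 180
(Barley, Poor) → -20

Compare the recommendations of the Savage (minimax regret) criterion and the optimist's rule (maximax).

Column bests: Poor=200, Fair=210, Good=240, Ideal=190.
Sorghum regrets: 0, 0, 200, 10 → max 200
Oats regrets: 70, 160, 160, 70 → max 160
Corn regrets: 50, 180, 140, 40 → max 180
Rye regrets: 80, 210, 0, 140 → max 210
Barley regrets: 220, 110, 310, 0 → max 310
Smallest max regret = 160 → Oats.
Row maxima: Sorghum=210, Oats=130, Corn=150, Rye=240, Barley=190
Best best-case = 240 → Rye.

minimax regret → Oats; maximax → Rye (disagree)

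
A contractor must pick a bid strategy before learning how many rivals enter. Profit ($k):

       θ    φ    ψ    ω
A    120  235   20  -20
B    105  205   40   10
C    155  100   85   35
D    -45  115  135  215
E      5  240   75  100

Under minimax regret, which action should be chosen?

E

Column bests: θ=155, φ=240, ψ=135, ω=215.
A regrets: 35, 5, 115, 235 → max 235
B regrets: 50, 35, 95, 205 → max 205
C regrets: 0, 140, 50, 180 → max 180
D regrets: 200, 125, 0, 0 → max 200
E regrets: 150, 0, 60, 115 → max 150
Smallest max regret = 150 → E.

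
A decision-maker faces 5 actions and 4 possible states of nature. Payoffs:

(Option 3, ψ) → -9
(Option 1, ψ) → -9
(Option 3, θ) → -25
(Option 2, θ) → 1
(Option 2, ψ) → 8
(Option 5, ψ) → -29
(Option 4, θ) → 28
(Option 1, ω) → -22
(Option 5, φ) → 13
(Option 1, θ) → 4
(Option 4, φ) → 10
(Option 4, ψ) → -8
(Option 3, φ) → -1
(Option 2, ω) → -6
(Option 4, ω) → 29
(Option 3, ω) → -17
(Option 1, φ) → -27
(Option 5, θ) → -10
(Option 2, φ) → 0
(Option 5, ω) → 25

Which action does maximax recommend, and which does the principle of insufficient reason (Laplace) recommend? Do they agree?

maximax → Option 4; laplace → Option 4 (agree)

Row maxima: Option 1=4, Option 2=8, Option 3=-1, Option 4=29, Option 5=25
Best best-case = 29 → Option 4.
Row averages: Option 1=-13.5, Option 2=0.75, Option 3=-13, Option 4=14.75, Option 5=-0.25
Highest average = 14.75 → Option 4.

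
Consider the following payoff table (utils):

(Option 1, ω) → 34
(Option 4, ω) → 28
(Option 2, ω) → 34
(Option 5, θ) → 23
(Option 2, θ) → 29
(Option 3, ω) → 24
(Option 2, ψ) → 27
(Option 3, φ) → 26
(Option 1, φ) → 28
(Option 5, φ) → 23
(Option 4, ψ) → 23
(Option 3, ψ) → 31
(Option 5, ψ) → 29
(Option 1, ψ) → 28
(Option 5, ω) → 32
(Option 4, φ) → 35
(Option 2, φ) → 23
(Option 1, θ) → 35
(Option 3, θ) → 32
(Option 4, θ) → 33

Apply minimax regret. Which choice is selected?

Column bests: θ=35, φ=35, ψ=31, ω=34.
Option 1 regrets: 0, 7, 3, 0 → max 7
Option 2 regrets: 6, 12, 4, 0 → max 12
Option 3 regrets: 3, 9, 0, 10 → max 10
Option 4 regrets: 2, 0, 8, 6 → max 8
Option 5 regrets: 12, 12, 2, 2 → max 12
Smallest max regret = 7 → Option 1.

Option 1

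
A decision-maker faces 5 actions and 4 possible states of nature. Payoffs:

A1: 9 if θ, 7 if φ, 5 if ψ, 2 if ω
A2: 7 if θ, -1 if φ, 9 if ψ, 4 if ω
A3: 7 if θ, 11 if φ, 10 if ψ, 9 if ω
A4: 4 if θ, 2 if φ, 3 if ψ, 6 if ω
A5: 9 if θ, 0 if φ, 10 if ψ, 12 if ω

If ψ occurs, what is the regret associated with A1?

5

Best payoff under ψ is 10.
Regret = 10 − 5 = 5.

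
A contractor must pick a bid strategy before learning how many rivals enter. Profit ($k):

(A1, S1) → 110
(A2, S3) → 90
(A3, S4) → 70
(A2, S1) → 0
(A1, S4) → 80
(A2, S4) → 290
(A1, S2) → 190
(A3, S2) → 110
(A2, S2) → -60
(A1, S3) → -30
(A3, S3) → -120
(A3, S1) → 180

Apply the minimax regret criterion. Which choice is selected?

Column bests: S1=180, S2=190, S3=90, S4=290.
A1 regrets: 70, 0, 120, 210 → max 210
A2 regrets: 180, 250, 0, 0 → max 250
A3 regrets: 0, 80, 210, 220 → max 220
Smallest max regret = 210 → A1.

A1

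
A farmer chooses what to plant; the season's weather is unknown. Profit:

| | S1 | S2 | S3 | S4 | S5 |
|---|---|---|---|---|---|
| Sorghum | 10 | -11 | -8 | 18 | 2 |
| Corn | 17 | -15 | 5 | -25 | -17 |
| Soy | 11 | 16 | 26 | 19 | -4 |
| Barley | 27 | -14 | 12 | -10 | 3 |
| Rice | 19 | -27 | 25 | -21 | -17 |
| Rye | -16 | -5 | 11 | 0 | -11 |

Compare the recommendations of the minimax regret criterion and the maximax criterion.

minimax regret → Soy; maximax → Barley (disagree)

Column bests: S1=27, S2=16, S3=26, S4=19, S5=3.
Sorghum regrets: 17, 27, 34, 1, 1 → max 34
Corn regrets: 10, 31, 21, 44, 20 → max 44
Soy regrets: 16, 0, 0, 0, 7 → max 16
Barley regrets: 0, 30, 14, 29, 0 → max 30
Rice regrets: 8, 43, 1, 40, 20 → max 43
Rye regrets: 43, 21, 15, 19, 14 → max 43
Smallest max regret = 16 → Soy.
Row maxima: Sorghum=18, Corn=17, Soy=26, Barley=27, Rice=25, Rye=11
Best best-case = 27 → Barley.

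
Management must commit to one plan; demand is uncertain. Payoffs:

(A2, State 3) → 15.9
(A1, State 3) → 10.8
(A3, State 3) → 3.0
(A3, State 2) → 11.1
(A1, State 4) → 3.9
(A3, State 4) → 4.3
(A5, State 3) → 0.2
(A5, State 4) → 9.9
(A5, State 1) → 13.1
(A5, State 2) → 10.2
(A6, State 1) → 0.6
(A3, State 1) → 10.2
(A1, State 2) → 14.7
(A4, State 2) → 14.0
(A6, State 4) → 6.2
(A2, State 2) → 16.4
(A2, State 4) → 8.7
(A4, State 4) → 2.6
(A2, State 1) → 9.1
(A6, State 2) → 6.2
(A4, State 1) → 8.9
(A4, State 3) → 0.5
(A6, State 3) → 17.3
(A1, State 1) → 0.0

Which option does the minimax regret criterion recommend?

A2

Column bests: State 1=13.1, State 2=16.4, State 3=17.3, State 4=9.9.
A1 regrets: 13.1, 1.7, 6.5, 6.0 → max 13.1
A2 regrets: 4.0, 0.0, 1.4, 1.2 → max 4.0
A3 regrets: 2.9, 5.3, 14.3, 5.6 → max 14.3
A4 regrets: 4.2, 2.4, 16.8, 7.3 → max 16.8
A5 regrets: 0.0, 6.2, 17.1, 0.0 → max 17.1
A6 regrets: 12.5, 10.2, 0.0, 3.7 → max 12.5
Smallest max regret = 4.0 → A2.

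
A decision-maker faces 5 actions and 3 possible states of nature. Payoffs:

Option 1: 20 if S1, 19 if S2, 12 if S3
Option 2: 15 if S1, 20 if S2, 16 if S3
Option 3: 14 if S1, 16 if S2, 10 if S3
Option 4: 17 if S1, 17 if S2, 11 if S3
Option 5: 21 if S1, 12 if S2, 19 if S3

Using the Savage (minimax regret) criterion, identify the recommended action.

Option 2

Column bests: S1=21, S2=20, S3=19.
Option 1 regrets: 1, 1, 7 → max 7
Option 2 regrets: 6, 0, 3 → max 6
Option 3 regrets: 7, 4, 9 → max 9
Option 4 regrets: 4, 3, 8 → max 8
Option 5 regrets: 0, 8, 0 → max 8
Smallest max regret = 6 → Option 2.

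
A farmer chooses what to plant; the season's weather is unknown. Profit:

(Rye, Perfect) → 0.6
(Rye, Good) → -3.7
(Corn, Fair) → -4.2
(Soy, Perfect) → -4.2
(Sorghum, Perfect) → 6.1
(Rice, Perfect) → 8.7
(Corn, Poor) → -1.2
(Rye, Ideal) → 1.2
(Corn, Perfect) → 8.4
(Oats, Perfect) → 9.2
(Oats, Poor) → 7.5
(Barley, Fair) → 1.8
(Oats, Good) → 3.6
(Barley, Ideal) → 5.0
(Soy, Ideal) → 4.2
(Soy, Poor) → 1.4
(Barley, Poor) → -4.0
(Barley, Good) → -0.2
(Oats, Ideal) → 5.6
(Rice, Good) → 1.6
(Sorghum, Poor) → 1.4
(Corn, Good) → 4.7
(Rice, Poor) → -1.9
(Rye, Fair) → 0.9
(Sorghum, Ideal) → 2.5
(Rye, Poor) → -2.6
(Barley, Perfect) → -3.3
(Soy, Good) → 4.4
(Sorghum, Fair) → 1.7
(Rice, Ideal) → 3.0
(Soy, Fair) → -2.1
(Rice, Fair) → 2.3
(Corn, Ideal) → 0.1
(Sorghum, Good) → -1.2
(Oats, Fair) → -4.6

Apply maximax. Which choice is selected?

Row maxima: Rye=1.2, Soy=4.4, Corn=8.4, Oats=9.2, Barley=5.0, Rice=8.7, Sorghum=6.1
Best best-case = 9.2 → Oats.

Oats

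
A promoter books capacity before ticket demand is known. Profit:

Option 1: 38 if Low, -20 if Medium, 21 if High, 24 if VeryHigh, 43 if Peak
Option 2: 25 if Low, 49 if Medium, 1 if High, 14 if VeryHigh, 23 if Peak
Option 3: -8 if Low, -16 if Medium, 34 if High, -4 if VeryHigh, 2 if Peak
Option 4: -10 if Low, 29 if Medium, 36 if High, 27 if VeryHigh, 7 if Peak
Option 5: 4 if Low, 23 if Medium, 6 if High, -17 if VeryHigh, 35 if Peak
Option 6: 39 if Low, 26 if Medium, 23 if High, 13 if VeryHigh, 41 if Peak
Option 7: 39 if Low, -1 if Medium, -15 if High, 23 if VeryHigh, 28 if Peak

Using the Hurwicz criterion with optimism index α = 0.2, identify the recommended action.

Option 1: 0.2·43 + 0.8·(-20) = -7.4
Option 2: 0.2·49 + 0.8·1 = 10.6
Option 3: 0.2·34 + 0.8·(-16) = -6
Option 4: 0.2·36 + 0.8·(-10) = -0.8
Option 5: 0.2·35 + 0.8·(-17) = -6.6
Option 6: 0.2·41 + 0.8·13 = 18.6
Option 7: 0.2·39 + 0.8·(-15) = -4.2
Highest Hurwicz score = 18.6 → Option 6.

Option 6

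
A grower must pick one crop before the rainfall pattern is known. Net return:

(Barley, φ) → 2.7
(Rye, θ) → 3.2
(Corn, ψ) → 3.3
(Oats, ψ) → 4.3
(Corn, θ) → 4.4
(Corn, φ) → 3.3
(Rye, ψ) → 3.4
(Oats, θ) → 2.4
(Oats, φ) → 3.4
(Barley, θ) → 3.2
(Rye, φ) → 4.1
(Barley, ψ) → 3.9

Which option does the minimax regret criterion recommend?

Column bests: θ=4.4, φ=4.1, ψ=4.3.
Barley regrets: 1.2, 1.4, 0.4 → max 1.4
Corn regrets: 0.0, 0.8, 1.0 → max 1.0
Oats regrets: 2.0, 0.7, 0.0 → max 2.0
Rye regrets: 1.2, 0.0, 0.9 → max 1.2
Smallest max regret = 1.0 → Corn.

Corn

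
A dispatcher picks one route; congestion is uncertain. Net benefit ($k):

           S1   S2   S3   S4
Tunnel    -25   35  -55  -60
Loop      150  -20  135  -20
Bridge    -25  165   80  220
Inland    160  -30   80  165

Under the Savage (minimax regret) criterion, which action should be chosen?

Column bests: S1=160, S2=165, S3=135, S4=220.
Tunnel regrets: 185, 130, 190, 280 → max 280
Loop regrets: 10, 185, 0, 240 → max 240
Bridge regrets: 185, 0, 55, 0 → max 185
Inland regrets: 0, 195, 55, 55 → max 195
Smallest max regret = 185 → Bridge.

Bridge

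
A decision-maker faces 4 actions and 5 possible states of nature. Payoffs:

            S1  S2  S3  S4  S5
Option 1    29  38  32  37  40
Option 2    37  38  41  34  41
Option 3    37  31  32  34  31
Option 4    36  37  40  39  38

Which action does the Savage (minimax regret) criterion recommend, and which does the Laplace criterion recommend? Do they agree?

minimax regret → Option 4; laplace → Option 2 (disagree)

Column bests: S1=37, S2=38, S3=41, S4=39, S5=41.
Option 1 regrets: 8, 0, 9, 2, 1 → max 9
Option 2 regrets: 0, 0, 0, 5, 0 → max 5
Option 3 regrets: 0, 7, 9, 5, 10 → max 10
Option 4 regrets: 1, 1, 1, 0, 3 → max 3
Smallest max regret = 3 → Option 4.
Row averages: Option 1=35.2, Option 2=38.2, Option 3=33, Option 4=38
Highest average = 38.2 → Option 2.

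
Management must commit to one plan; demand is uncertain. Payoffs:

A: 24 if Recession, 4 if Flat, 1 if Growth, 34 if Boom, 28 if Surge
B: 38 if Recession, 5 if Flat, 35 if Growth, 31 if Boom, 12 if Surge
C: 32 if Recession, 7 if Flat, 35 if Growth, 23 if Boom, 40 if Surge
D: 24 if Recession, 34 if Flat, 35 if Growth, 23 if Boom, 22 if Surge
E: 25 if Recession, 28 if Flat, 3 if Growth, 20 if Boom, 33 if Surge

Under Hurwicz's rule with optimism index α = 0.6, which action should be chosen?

A: 0.6·34 + 0.4·1 = 20.8
B: 0.6·38 + 0.4·5 = 24.8
C: 0.6·40 + 0.4·7 = 26.8
D: 0.6·35 + 0.4·22 = 29.8
E: 0.6·33 + 0.4·3 = 21
Highest Hurwicz score = 29.8 → D.

D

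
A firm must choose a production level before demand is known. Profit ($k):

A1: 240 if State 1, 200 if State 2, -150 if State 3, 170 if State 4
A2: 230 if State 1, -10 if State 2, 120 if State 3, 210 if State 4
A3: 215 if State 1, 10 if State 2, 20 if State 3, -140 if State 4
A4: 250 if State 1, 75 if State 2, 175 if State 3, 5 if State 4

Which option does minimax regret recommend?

A4

Column bests: State 1=250, State 2=200, State 3=175, State 4=210.
A1 regrets: 10, 0, 325, 40 → max 325
A2 regrets: 20, 210, 55, 0 → max 210
A3 regrets: 35, 190, 155, 350 → max 350
A4 regrets: 0, 125, 0, 205 → max 205
Smallest max regret = 205 → A4.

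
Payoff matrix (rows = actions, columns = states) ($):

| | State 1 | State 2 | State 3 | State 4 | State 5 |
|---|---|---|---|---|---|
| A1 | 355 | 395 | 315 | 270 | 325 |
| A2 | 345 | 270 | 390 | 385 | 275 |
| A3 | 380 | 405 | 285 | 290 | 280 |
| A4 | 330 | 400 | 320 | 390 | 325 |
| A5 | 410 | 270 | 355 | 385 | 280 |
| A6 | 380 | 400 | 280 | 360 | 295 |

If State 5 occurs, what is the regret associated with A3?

45

Best payoff under State 5 is 325.
Regret = 325 − 280 = 45.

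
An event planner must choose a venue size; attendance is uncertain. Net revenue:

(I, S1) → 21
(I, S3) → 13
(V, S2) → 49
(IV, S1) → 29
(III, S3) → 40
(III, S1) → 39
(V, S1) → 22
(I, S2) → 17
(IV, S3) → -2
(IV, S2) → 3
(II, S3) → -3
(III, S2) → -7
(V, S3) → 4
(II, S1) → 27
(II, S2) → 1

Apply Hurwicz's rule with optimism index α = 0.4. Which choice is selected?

I: 0.4·21 + 0.6·13 = 16.2
II: 0.4·27 + 0.6·(-3) = 9
III: 0.4·40 + 0.6·(-7) = 11.8
IV: 0.4·29 + 0.6·(-2) = 10.4
V: 0.4·49 + 0.6·4 = 22
Highest Hurwicz score = 22 → V.

V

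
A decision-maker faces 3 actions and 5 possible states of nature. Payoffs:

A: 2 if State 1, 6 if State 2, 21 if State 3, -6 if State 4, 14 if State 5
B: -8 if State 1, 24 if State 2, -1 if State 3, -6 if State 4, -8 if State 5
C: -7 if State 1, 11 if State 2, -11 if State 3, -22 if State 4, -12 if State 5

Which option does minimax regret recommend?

Column bests: State 1=2, State 2=24, State 3=21, State 4=-6, State 5=14.
A regrets: 0, 18, 0, 0, 0 → max 18
B regrets: 10, 0, 22, 0, 22 → max 22
C regrets: 9, 13, 32, 16, 26 → max 32
Smallest max regret = 18 → A.

A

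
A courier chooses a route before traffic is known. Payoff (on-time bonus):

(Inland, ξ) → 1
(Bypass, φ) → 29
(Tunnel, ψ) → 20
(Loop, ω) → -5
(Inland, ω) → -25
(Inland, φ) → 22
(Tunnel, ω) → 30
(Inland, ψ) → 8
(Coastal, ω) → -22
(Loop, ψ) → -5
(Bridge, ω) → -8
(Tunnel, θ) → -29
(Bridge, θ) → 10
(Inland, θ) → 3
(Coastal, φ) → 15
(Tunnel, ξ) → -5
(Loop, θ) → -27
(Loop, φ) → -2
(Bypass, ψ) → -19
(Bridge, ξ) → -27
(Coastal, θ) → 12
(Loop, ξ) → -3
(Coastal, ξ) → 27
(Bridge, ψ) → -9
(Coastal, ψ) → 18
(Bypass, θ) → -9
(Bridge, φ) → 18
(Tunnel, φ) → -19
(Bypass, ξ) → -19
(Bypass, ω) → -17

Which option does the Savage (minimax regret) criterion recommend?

Loop

Column bests: θ=12, φ=29, ψ=20, ω=30, ξ=27.
Loop regrets: 39, 31, 25, 35, 30 → max 39
Inland regrets: 9, 7, 12, 55, 26 → max 55
Tunnel regrets: 41, 48, 0, 0, 32 → max 48
Coastal regrets: 0, 14, 2, 52, 0 → max 52
Bypass regrets: 21, 0, 39, 47, 46 → max 47
Bridge regrets: 2, 11, 29, 38, 54 → max 54
Smallest max regret = 39 → Loop.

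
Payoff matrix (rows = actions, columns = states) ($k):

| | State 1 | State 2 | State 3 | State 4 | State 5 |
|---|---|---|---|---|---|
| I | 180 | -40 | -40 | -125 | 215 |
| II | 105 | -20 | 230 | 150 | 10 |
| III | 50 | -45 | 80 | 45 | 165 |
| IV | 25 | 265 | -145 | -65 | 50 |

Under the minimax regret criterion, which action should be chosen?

Column bests: State 1=180, State 2=265, State 3=230, State 4=150, State 5=215.
I regrets: 0, 305, 270, 275, 0 → max 305
II regrets: 75, 285, 0, 0, 205 → max 285
III regrets: 130, 310, 150, 105, 50 → max 310
IV regrets: 155, 0, 375, 215, 165 → max 375
Smallest max regret = 285 → II.

II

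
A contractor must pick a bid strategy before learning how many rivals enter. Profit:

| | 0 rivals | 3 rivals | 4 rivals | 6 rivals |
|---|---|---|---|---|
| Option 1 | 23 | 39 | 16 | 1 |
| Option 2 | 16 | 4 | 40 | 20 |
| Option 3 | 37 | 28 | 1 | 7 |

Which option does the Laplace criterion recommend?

Row averages: Option 1=19.75, Option 2=20, Option 3=18.25
Highest average = 20 → Option 2.

Option 2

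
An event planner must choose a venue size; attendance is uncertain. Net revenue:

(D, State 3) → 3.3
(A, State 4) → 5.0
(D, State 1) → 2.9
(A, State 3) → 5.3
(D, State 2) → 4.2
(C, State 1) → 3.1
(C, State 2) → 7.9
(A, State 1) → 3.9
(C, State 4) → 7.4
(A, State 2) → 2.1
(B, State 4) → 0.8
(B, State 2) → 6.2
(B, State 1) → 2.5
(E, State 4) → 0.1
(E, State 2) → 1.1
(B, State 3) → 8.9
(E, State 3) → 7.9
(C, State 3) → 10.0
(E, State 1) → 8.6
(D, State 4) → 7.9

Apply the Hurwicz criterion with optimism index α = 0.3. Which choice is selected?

C

A: 0.3·5.3 + 0.7·2.1 = 3.06
B: 0.3·8.9 + 0.7·0.8 = 3.23
C: 0.3·10.0 + 0.7·3.1 = 5.17
D: 0.3·7.9 + 0.7·2.9 = 4.4
E: 0.3·8.6 + 0.7·0.1 = 2.65
Highest Hurwicz score = 5.17 → C.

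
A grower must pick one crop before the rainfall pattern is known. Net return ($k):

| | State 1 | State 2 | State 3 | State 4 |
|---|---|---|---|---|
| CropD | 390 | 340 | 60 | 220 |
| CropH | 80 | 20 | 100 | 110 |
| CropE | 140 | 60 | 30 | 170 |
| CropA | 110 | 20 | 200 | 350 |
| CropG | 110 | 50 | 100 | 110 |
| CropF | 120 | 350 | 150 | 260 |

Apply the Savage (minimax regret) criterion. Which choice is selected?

Column bests: State 1=390, State 2=350, State 3=200, State 4=350.
CropD regrets: 0, 10, 140, 130 → max 140
CropH regrets: 310, 330, 100, 240 → max 330
CropE regrets: 250, 290, 170, 180 → max 290
CropA regrets: 280, 330, 0, 0 → max 330
CropG regrets: 280, 300, 100, 240 → max 300
CropF regrets: 270, 0, 50, 90 → max 270
Smallest max regret = 140 → CropD.

CropD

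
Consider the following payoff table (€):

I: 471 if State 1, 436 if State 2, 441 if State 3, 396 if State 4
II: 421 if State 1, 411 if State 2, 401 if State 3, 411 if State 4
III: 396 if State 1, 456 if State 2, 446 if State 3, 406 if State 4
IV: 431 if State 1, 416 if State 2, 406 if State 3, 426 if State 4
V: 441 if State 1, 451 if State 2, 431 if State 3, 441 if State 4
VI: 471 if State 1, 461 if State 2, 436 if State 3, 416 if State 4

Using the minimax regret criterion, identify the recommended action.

Column bests: State 1=471, State 2=461, State 3=446, State 4=441.
I regrets: 0, 25, 5, 45 → max 45
II regrets: 50, 50, 45, 30 → max 50
III regrets: 75, 5, 0, 35 → max 75
IV regrets: 40, 45, 40, 15 → max 45
V regrets: 30, 10, 15, 0 → max 30
VI regrets: 0, 0, 10, 25 → max 25
Smallest max regret = 25 → VI.

VI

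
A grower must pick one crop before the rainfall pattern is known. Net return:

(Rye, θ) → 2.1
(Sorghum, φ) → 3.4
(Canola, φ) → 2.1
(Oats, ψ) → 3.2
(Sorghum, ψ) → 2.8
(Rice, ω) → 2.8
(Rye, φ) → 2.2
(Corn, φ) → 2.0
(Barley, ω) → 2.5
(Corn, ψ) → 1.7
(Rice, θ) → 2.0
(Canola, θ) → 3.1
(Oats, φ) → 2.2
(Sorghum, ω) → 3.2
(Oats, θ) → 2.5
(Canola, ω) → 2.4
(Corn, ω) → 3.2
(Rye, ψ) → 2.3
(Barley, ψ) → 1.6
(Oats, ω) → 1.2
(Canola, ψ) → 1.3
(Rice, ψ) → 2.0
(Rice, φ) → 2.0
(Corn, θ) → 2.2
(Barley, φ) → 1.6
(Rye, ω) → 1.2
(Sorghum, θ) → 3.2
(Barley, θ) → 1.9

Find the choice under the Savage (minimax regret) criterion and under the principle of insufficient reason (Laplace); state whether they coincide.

Column bests: θ=3.2, φ=3.4, ψ=3.2, ω=3.2.
Rice regrets: 1.2, 1.4, 1.2, 0.4 → max 1.4
Canola regrets: 0.1, 1.3, 1.9, 0.8 → max 1.9
Rye regrets: 1.1, 1.2, 0.9, 2.0 → max 2.0
Sorghum regrets: 0.0, 0.0, 0.4, 0.0 → max 0.4
Corn regrets: 1.0, 1.4, 1.5, 0.0 → max 1.5
Oats regrets: 0.7, 1.2, 0.0, 2.0 → max 2.0
Barley regrets: 1.3, 1.8, 1.6, 0.7 → max 1.8
Smallest max regret = 0.4 → Sorghum.
Row averages: Rice=2.2, Canola=2.225, Rye=1.95, Sorghum=3.15, Corn=2.275, Oats=2.275, Barley=1.9
Highest average = 3.15 → Sorghum.

minimax regret → Sorghum; laplace → Sorghum (agree)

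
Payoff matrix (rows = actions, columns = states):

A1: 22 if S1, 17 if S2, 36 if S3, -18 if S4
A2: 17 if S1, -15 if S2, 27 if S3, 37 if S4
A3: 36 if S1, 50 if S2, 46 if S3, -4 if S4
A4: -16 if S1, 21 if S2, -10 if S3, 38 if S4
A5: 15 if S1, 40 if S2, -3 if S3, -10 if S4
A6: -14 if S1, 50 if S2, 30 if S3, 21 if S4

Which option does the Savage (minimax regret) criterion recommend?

Column bests: S1=36, S2=50, S3=46, S4=38.
A1 regrets: 14, 33, 10, 56 → max 56
A2 regrets: 19, 65, 19, 1 → max 65
A3 regrets: 0, 0, 0, 42 → max 42
A4 regrets: 52, 29, 56, 0 → max 56
A5 regrets: 21, 10, 49, 48 → max 49
A6 regrets: 50, 0, 16, 17 → max 50
Smallest max regret = 42 → A3.

A3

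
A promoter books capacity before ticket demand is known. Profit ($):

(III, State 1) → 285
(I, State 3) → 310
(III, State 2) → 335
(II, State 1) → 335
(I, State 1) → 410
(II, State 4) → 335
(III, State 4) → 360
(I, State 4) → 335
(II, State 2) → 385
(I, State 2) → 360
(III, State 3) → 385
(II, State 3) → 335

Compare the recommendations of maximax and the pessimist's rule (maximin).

maximax → I; maximin → II (disagree)

Row maxima: I=410, II=385, III=385
Best best-case = 410 → I.
Row minima: I=310, II=335, III=285
Best worst-case = 335 → II.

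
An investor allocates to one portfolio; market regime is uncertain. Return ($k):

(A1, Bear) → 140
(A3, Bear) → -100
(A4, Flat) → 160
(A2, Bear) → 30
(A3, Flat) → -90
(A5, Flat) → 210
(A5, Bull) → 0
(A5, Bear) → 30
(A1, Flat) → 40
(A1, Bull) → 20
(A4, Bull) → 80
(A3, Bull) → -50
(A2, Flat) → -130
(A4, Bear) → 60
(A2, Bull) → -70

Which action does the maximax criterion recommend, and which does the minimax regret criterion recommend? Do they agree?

maximax → A5; minimax regret → A4 (disagree)

Row maxima: A1=140, A2=30, A3=-50, A4=160, A5=210
Best best-case = 210 → A5.
Column bests: Bear=140, Flat=210, Bull=80.
A1 regrets: 0, 170, 60 → max 170
A2 regrets: 110, 340, 150 → max 340
A3 regrets: 240, 300, 130 → max 300
A4 regrets: 80, 50, 0 → max 80
A5 regrets: 110, 0, 80 → max 110
Smallest max regret = 80 → A4.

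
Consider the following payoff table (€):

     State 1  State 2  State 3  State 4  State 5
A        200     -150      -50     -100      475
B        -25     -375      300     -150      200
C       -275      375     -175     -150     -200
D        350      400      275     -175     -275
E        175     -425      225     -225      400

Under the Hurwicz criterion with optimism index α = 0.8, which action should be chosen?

A: 0.8·475 + 0.2·(-150) = 350
B: 0.8·300 + 0.2·(-375) = 165
C: 0.8·375 + 0.2·(-275) = 245
D: 0.8·400 + 0.2·(-275) = 265
E: 0.8·400 + 0.2·(-425) = 235
Highest Hurwicz score = 350 → A.

A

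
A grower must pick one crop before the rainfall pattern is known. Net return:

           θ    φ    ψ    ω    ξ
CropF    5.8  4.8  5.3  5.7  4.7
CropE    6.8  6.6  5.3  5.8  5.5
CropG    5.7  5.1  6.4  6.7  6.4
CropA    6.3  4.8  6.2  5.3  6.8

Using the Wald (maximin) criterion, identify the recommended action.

Row minima: CropF=4.7, CropE=5.3, CropG=5.1, CropA=4.8
Best worst-case = 5.3 → CropE.

CropE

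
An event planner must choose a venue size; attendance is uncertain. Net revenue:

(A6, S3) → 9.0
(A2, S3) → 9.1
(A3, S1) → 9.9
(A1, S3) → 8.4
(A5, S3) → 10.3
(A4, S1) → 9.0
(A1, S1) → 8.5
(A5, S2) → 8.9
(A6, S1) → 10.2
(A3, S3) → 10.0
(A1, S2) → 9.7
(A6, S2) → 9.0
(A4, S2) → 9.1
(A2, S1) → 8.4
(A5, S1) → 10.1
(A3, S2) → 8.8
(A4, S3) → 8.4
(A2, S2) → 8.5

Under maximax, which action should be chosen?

Row maxima: A1=9.7, A2=9.1, A3=10.0, A4=9.1, A5=10.3, A6=10.2
Best best-case = 10.3 → A5.

A5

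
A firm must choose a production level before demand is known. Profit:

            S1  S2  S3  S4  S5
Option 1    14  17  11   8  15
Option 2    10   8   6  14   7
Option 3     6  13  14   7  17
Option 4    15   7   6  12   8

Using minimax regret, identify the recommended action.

Option 1

Column bests: S1=15, S2=17, S3=14, S4=14, S5=17.
Option 1 regrets: 1, 0, 3, 6, 2 → max 6
Option 2 regrets: 5, 9, 8, 0, 10 → max 10
Option 3 regrets: 9, 4, 0, 7, 0 → max 9
Option 4 regrets: 0, 10, 8, 2, 9 → max 10
Smallest max regret = 6 → Option 1.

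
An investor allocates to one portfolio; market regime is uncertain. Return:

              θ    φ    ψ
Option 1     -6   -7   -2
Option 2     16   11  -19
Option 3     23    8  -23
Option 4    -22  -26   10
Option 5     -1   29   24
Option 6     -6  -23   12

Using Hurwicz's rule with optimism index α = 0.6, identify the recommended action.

Option 1: 0.6·(-2) + 0.4·(-7) = -4
Option 2: 0.6·16 + 0.4·(-19) = 2
Option 3: 0.6·23 + 0.4·(-23) = 4.6
Option 4: 0.6·10 + 0.4·(-26) = -4.4
Option 5: 0.6·29 + 0.4·(-1) = 17
Option 6: 0.6·12 + 0.4·(-23) = -2
Highest Hurwicz score = 17 → Option 5.

Option 5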